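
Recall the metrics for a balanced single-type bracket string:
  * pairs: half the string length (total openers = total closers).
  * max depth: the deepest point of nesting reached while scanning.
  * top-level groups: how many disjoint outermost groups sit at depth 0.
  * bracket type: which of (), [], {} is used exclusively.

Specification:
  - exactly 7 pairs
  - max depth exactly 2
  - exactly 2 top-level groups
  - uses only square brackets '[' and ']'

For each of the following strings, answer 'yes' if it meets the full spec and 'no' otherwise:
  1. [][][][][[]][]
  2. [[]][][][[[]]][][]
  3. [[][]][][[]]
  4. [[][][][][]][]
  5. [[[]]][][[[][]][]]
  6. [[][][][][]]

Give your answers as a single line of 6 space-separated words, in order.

Answer: no no no yes no no

Derivation:
String 1 '[][][][][[]][]': depth seq [1 0 1 0 1 0 1 0 1 2 1 0 1 0]
  -> pairs=7 depth=2 groups=6 -> no
String 2 '[[]][][][[[]]][][]': depth seq [1 2 1 0 1 0 1 0 1 2 3 2 1 0 1 0 1 0]
  -> pairs=9 depth=3 groups=6 -> no
String 3 '[[][]][][[]]': depth seq [1 2 1 2 1 0 1 0 1 2 1 0]
  -> pairs=6 depth=2 groups=3 -> no
String 4 '[[][][][][]][]': depth seq [1 2 1 2 1 2 1 2 1 2 1 0 1 0]
  -> pairs=7 depth=2 groups=2 -> yes
String 5 '[[[]]][][[[][]][]]': depth seq [1 2 3 2 1 0 1 0 1 2 3 2 3 2 1 2 1 0]
  -> pairs=9 depth=3 groups=3 -> no
String 6 '[[][][][][]]': depth seq [1 2 1 2 1 2 1 2 1 2 1 0]
  -> pairs=6 depth=2 groups=1 -> no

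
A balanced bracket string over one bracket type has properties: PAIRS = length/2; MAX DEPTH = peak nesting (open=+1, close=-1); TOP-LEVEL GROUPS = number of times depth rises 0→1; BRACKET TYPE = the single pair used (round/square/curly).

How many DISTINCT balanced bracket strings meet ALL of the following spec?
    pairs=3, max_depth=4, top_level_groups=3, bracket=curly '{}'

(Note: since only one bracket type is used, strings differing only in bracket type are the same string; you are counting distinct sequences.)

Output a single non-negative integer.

Answer: 0

Derivation:
Spec: pairs=3 depth=4 groups=3
Count(depth <= 4) = 1
Count(depth <= 3) = 1
Count(depth == 4) = 1 - 1 = 0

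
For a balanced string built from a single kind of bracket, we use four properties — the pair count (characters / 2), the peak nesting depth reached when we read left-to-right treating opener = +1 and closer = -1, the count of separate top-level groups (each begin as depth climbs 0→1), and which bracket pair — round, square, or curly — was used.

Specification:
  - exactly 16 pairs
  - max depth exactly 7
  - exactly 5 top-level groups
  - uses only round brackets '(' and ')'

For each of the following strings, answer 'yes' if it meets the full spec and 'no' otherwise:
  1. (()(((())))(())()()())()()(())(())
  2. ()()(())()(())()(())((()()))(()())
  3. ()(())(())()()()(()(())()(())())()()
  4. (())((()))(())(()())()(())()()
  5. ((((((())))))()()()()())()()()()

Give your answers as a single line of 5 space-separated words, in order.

Answer: no no no no yes

Derivation:
String 1 '(()(((())))(())()()())()()(())(())': depth seq [1 2 1 2 3 4 5 4 3 2 1 2 3 2 1 2 1 2 1 2 1 0 1 0 1 0 1 2 1 0 1 2 1 0]
  -> pairs=17 depth=5 groups=5 -> no
String 2 '()()(())()(())()(())((()()))(()())': depth seq [1 0 1 0 1 2 1 0 1 0 1 2 1 0 1 0 1 2 1 0 1 2 3 2 3 2 1 0 1 2 1 2 1 0]
  -> pairs=17 depth=3 groups=9 -> no
String 3 '()(())(())()()()(()(())()(())())()()': depth seq [1 0 1 2 1 0 1 2 1 0 1 0 1 0 1 0 1 2 1 2 3 2 1 2 1 2 3 2 1 2 1 0 1 0 1 0]
  -> pairs=18 depth=3 groups=9 -> no
String 4 '(())((()))(())(()())()(())()()': depth seq [1 2 1 0 1 2 3 2 1 0 1 2 1 0 1 2 1 2 1 0 1 0 1 2 1 0 1 0 1 0]
  -> pairs=15 depth=3 groups=8 -> no
String 5 '((((((())))))()()()()())()()()()': depth seq [1 2 3 4 5 6 7 6 5 4 3 2 1 2 1 2 1 2 1 2 1 2 1 0 1 0 1 0 1 0 1 0]
  -> pairs=16 depth=7 groups=5 -> yes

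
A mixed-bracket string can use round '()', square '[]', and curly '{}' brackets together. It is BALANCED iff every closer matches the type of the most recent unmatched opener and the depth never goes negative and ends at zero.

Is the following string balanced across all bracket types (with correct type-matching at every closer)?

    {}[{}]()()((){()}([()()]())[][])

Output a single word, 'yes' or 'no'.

pos 0: push '{'; stack = {
pos 1: '}' matches '{'; pop; stack = (empty)
pos 2: push '['; stack = [
pos 3: push '{'; stack = [{
pos 4: '}' matches '{'; pop; stack = [
pos 5: ']' matches '['; pop; stack = (empty)
pos 6: push '('; stack = (
pos 7: ')' matches '('; pop; stack = (empty)
pos 8: push '('; stack = (
pos 9: ')' matches '('; pop; stack = (empty)
pos 10: push '('; stack = (
pos 11: push '('; stack = ((
pos 12: ')' matches '('; pop; stack = (
pos 13: push '{'; stack = ({
pos 14: push '('; stack = ({(
pos 15: ')' matches '('; pop; stack = ({
pos 16: '}' matches '{'; pop; stack = (
pos 17: push '('; stack = ((
pos 18: push '['; stack = (([
pos 19: push '('; stack = (([(
pos 20: ')' matches '('; pop; stack = (([
pos 21: push '('; stack = (([(
pos 22: ')' matches '('; pop; stack = (([
pos 23: ']' matches '['; pop; stack = ((
pos 24: push '('; stack = (((
pos 25: ')' matches '('; pop; stack = ((
pos 26: ')' matches '('; pop; stack = (
pos 27: push '['; stack = ([
pos 28: ']' matches '['; pop; stack = (
pos 29: push '['; stack = ([
pos 30: ']' matches '['; pop; stack = (
pos 31: ')' matches '('; pop; stack = (empty)
end: stack empty → VALID
Verdict: properly nested → yes

Answer: yes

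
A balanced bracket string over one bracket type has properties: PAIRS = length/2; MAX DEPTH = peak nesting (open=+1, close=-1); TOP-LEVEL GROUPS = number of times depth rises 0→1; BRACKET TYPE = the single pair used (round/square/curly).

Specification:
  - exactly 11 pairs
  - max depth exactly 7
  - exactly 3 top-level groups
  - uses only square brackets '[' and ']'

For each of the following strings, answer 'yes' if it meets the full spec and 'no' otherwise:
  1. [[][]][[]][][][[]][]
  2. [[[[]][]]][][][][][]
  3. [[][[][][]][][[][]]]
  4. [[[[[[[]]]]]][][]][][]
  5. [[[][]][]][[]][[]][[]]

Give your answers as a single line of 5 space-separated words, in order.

Answer: no no no yes no

Derivation:
String 1 '[[][]][[]][][][[]][]': depth seq [1 2 1 2 1 0 1 2 1 0 1 0 1 0 1 2 1 0 1 0]
  -> pairs=10 depth=2 groups=6 -> no
String 2 '[[[[]][]]][][][][][]': depth seq [1 2 3 4 3 2 3 2 1 0 1 0 1 0 1 0 1 0 1 0]
  -> pairs=10 depth=4 groups=6 -> no
String 3 '[[][[][][]][][[][]]]': depth seq [1 2 1 2 3 2 3 2 3 2 1 2 1 2 3 2 3 2 1 0]
  -> pairs=10 depth=3 groups=1 -> no
String 4 '[[[[[[[]]]]]][][]][][]': depth seq [1 2 3 4 5 6 7 6 5 4 3 2 1 2 1 2 1 0 1 0 1 0]
  -> pairs=11 depth=7 groups=3 -> yes
String 5 '[[[][]][]][[]][[]][[]]': depth seq [1 2 3 2 3 2 1 2 1 0 1 2 1 0 1 2 1 0 1 2 1 0]
  -> pairs=11 depth=3 groups=4 -> no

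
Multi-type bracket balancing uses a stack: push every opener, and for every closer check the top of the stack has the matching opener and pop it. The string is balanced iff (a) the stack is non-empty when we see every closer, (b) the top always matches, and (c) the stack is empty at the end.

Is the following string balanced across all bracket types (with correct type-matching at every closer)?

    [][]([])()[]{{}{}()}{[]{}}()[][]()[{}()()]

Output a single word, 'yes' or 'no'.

Answer: yes

Derivation:
pos 0: push '['; stack = [
pos 1: ']' matches '['; pop; stack = (empty)
pos 2: push '['; stack = [
pos 3: ']' matches '['; pop; stack = (empty)
pos 4: push '('; stack = (
pos 5: push '['; stack = ([
pos 6: ']' matches '['; pop; stack = (
pos 7: ')' matches '('; pop; stack = (empty)
pos 8: push '('; stack = (
pos 9: ')' matches '('; pop; stack = (empty)
pos 10: push '['; stack = [
pos 11: ']' matches '['; pop; stack = (empty)
pos 12: push '{'; stack = {
pos 13: push '{'; stack = {{
pos 14: '}' matches '{'; pop; stack = {
pos 15: push '{'; stack = {{
pos 16: '}' matches '{'; pop; stack = {
pos 17: push '('; stack = {(
pos 18: ')' matches '('; pop; stack = {
pos 19: '}' matches '{'; pop; stack = (empty)
pos 20: push '{'; stack = {
pos 21: push '['; stack = {[
pos 22: ']' matches '['; pop; stack = {
pos 23: push '{'; stack = {{
pos 24: '}' matches '{'; pop; stack = {
pos 25: '}' matches '{'; pop; stack = (empty)
pos 26: push '('; stack = (
pos 27: ')' matches '('; pop; stack = (empty)
pos 28: push '['; stack = [
pos 29: ']' matches '['; pop; stack = (empty)
pos 30: push '['; stack = [
pos 31: ']' matches '['; pop; stack = (empty)
pos 32: push '('; stack = (
pos 33: ')' matches '('; pop; stack = (empty)
pos 34: push '['; stack = [
pos 35: push '{'; stack = [{
pos 36: '}' matches '{'; pop; stack = [
pos 37: push '('; stack = [(
pos 38: ')' matches '('; pop; stack = [
pos 39: push '('; stack = [(
pos 40: ')' matches '('; pop; stack = [
pos 41: ']' matches '['; pop; stack = (empty)
end: stack empty → VALID
Verdict: properly nested → yes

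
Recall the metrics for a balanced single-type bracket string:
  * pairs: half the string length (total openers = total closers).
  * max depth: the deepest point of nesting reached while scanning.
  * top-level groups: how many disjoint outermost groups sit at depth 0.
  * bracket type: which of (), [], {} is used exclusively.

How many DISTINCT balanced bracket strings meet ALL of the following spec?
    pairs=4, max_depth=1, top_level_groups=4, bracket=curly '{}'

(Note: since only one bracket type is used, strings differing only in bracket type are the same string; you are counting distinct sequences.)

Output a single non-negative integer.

Spec: pairs=4 depth=1 groups=4
Count(depth <= 1) = 1
Count(depth <= 0) = 0
Count(depth == 1) = 1 - 0 = 1

Answer: 1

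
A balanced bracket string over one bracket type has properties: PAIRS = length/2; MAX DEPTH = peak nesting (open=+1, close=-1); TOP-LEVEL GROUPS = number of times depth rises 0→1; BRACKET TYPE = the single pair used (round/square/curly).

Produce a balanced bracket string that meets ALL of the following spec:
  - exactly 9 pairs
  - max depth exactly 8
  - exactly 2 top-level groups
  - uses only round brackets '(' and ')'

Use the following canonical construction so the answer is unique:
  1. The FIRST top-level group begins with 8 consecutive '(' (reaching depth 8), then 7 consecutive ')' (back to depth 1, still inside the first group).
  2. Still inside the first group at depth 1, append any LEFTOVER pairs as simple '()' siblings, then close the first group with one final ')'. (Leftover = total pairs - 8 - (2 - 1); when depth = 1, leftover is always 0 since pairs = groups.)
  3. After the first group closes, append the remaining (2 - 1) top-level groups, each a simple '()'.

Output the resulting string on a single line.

Answer: (((((((())))))))()

Derivation:
Spec: pairs=9 depth=8 groups=2
Leftover pairs = 9 - 8 - (2-1) = 0
First group: deep chain of depth 8 + 0 sibling pairs
Remaining 1 groups: simple '()' each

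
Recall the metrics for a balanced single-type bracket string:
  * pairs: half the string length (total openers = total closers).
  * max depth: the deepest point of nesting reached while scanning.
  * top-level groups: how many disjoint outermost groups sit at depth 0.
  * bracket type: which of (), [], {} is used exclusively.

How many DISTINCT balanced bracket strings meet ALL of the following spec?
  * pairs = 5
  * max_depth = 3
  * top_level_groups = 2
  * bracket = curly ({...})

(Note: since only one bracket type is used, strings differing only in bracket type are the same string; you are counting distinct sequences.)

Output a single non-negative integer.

Answer: 8

Derivation:
Spec: pairs=5 depth=3 groups=2
Count(depth <= 3) = 12
Count(depth <= 2) = 4
Count(depth == 3) = 12 - 4 = 8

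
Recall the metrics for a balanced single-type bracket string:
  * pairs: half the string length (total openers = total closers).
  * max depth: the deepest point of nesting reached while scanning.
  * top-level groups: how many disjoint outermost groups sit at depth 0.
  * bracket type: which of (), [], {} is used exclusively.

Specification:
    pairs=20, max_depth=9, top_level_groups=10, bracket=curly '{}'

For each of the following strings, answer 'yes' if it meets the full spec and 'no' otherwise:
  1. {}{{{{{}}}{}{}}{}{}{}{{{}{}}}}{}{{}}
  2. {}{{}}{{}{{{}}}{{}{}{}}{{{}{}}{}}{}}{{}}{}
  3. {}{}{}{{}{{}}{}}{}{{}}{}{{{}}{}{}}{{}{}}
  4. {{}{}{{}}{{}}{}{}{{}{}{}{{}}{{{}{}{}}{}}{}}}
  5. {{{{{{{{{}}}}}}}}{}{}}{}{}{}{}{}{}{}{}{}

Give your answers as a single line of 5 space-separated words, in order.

Answer: no no no no yes

Derivation:
String 1 '{}{{{{{}}}{}{}}{}{}{}{{{}{}}}}{}{{}}': depth seq [1 0 1 2 3 4 5 4 3 2 3 2 3 2 1 2 1 2 1 2 1 2 3 4 3 4 3 2 1 0 1 0 1 2 1 0]
  -> pairs=18 depth=5 groups=4 -> no
String 2 '{}{{}}{{}{{{}}}{{}{}{}}{{{}{}}{}}{}}{{}}{}': depth seq [1 0 1 2 1 0 1 2 1 2 3 4 3 2 1 2 3 2 3 2 3 2 1 2 3 4 3 4 3 2 3 2 1 2 1 0 1 2 1 0 1 0]
  -> pairs=21 depth=4 groups=5 -> no
String 3 '{}{}{}{{}{{}}{}}{}{{}}{}{{{}}{}{}}{{}{}}': depth seq [1 0 1 0 1 0 1 2 1 2 3 2 1 2 1 0 1 0 1 2 1 0 1 0 1 2 3 2 1 2 1 2 1 0 1 2 1 2 1 0]
  -> pairs=20 depth=3 groups=9 -> no
String 4 '{{}{}{{}}{{}}{}{}{{}{}{}{{}}{{{}{}{}}{}}{}}}': depth seq [1 2 1 2 1 2 3 2 1 2 3 2 1 2 1 2 1 2 3 2 3 2 3 2 3 4 3 2 3 4 5 4 5 4 5 4 3 4 3 2 3 2 1 0]
  -> pairs=22 depth=5 groups=1 -> no
String 5 '{{{{{{{{{}}}}}}}}{}{}}{}{}{}{}{}{}{}{}{}': depth seq [1 2 3 4 5 6 7 8 9 8 7 6 5 4 3 2 1 2 1 2 1 0 1 0 1 0 1 0 1 0 1 0 1 0 1 0 1 0 1 0]
  -> pairs=20 depth=9 groups=10 -> yes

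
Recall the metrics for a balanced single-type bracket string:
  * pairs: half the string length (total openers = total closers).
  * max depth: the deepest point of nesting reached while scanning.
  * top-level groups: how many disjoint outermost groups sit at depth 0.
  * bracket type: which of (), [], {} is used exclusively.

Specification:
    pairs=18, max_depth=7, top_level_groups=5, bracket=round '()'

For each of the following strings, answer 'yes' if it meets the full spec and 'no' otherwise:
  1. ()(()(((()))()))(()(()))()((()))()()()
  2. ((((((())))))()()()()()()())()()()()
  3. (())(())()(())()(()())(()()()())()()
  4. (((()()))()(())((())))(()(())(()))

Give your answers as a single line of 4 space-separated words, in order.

String 1 '()(()(((()))()))(()(()))()((()))()()()': depth seq [1 0 1 2 1 2 3 4 5 4 3 2 3 2 1 0 1 2 1 2 3 2 1 0 1 0 1 2 3 2 1 0 1 0 1 0 1 0]
  -> pairs=19 depth=5 groups=8 -> no
String 2 '((((((())))))()()()()()()())()()()()': depth seq [1 2 3 4 5 6 7 6 5 4 3 2 1 2 1 2 1 2 1 2 1 2 1 2 1 2 1 0 1 0 1 0 1 0 1 0]
  -> pairs=18 depth=7 groups=5 -> yes
String 3 '(())(())()(())()(()())(()()()())()()': depth seq [1 2 1 0 1 2 1 0 1 0 1 2 1 0 1 0 1 2 1 2 1 0 1 2 1 2 1 2 1 2 1 0 1 0 1 0]
  -> pairs=18 depth=2 groups=9 -> no
String 4 '(((()()))()(())((())))(()(())(()))': depth seq [1 2 3 4 3 4 3 2 1 2 1 2 3 2 1 2 3 4 3 2 1 0 1 2 1 2 3 2 1 2 3 2 1 0]
  -> pairs=17 depth=4 groups=2 -> no

Answer: no yes no no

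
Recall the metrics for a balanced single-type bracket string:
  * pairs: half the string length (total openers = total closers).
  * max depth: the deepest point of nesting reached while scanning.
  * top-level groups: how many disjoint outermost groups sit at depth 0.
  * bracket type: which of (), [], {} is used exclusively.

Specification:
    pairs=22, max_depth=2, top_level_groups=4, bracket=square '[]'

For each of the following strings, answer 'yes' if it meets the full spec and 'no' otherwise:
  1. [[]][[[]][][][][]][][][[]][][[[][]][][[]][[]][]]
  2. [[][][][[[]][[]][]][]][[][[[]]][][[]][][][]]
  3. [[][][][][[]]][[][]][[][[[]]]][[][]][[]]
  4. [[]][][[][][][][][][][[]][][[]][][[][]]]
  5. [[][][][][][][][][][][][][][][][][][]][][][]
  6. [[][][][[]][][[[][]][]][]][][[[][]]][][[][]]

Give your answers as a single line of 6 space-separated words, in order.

String 1 '[[]][[[]][][][][]][][][[]][][[[][]][][[]][[]][]]': depth seq [1 2 1 0 1 2 3 2 1 2 1 2 1 2 1 2 1 0 1 0 1 0 1 2 1 0 1 0 1 2 3 2 3 2 1 2 1 2 3 2 1 2 3 2 1 2 1 0]
  -> pairs=24 depth=3 groups=7 -> no
String 2 '[[][][][[[]][[]][]][]][[][[[]]][][[]][][][]]': depth seq [1 2 1 2 1 2 1 2 3 4 3 2 3 4 3 2 3 2 1 2 1 0 1 2 1 2 3 4 3 2 1 2 1 2 3 2 1 2 1 2 1 2 1 0]
  -> pairs=22 depth=4 groups=2 -> no
String 3 '[[][][][][[]]][[][]][[][[[]]]][[][]][[]]': depth seq [1 2 1 2 1 2 1 2 1 2 3 2 1 0 1 2 1 2 1 0 1 2 1 2 3 4 3 2 1 0 1 2 1 2 1 0 1 2 1 0]
  -> pairs=20 depth=4 groups=5 -> no
String 4 '[[]][][[][][][][][][][[]][][[]][][[][]]]': depth seq [1 2 1 0 1 0 1 2 1 2 1 2 1 2 1 2 1 2 1 2 1 2 3 2 1 2 1 2 3 2 1 2 1 2 3 2 3 2 1 0]
  -> pairs=20 depth=3 groups=3 -> no
String 5 '[[][][][][][][][][][][][][][][][][][]][][][]': depth seq [1 2 1 2 1 2 1 2 1 2 1 2 1 2 1 2 1 2 1 2 1 2 1 2 1 2 1 2 1 2 1 2 1 2 1 2 1 0 1 0 1 0 1 0]
  -> pairs=22 depth=2 groups=4 -> yes
String 6 '[[][][][[]][][[[][]][]][]][][[[][]]][][[][]]': depth seq [1 2 1 2 1 2 1 2 3 2 1 2 1 2 3 4 3 4 3 2 3 2 1 2 1 0 1 0 1 2 3 2 3 2 1 0 1 0 1 2 1 2 1 0]
  -> pairs=22 depth=4 groups=5 -> no

Answer: no no no no yes no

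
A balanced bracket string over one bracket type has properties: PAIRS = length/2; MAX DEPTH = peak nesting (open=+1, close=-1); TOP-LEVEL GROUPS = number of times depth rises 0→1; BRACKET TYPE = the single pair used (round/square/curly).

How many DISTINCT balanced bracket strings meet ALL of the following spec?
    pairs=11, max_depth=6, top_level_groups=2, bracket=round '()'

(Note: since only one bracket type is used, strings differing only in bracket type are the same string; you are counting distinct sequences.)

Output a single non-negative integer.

Answer: 2926

Derivation:
Spec: pairs=11 depth=6 groups=2
Count(depth <= 6) = 15504
Count(depth <= 5) = 12578
Count(depth == 6) = 15504 - 12578 = 2926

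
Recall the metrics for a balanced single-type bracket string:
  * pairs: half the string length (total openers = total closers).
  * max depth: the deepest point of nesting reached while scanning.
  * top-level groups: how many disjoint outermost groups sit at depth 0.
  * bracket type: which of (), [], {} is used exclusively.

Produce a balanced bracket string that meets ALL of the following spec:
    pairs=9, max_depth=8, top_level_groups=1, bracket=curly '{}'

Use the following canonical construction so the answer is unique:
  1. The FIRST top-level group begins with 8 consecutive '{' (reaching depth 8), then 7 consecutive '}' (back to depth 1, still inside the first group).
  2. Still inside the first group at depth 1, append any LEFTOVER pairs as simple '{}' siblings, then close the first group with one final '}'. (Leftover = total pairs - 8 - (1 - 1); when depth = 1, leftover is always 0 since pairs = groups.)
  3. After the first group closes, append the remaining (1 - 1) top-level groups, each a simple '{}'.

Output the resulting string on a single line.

Answer: {{{{{{{{}}}}}}}{}}

Derivation:
Spec: pairs=9 depth=8 groups=1
Leftover pairs = 9 - 8 - (1-1) = 1
First group: deep chain of depth 8 + 1 sibling pairs
Remaining 0 groups: simple '{}' each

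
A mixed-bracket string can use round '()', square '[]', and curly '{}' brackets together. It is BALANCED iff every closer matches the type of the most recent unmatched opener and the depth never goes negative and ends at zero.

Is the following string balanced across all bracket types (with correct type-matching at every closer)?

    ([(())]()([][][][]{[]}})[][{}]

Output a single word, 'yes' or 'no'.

pos 0: push '('; stack = (
pos 1: push '['; stack = ([
pos 2: push '('; stack = ([(
pos 3: push '('; stack = ([((
pos 4: ')' matches '('; pop; stack = ([(
pos 5: ')' matches '('; pop; stack = ([
pos 6: ']' matches '['; pop; stack = (
pos 7: push '('; stack = ((
pos 8: ')' matches '('; pop; stack = (
pos 9: push '('; stack = ((
pos 10: push '['; stack = (([
pos 11: ']' matches '['; pop; stack = ((
pos 12: push '['; stack = (([
pos 13: ']' matches '['; pop; stack = ((
pos 14: push '['; stack = (([
pos 15: ']' matches '['; pop; stack = ((
pos 16: push '['; stack = (([
pos 17: ']' matches '['; pop; stack = ((
pos 18: push '{'; stack = (({
pos 19: push '['; stack = (({[
pos 20: ']' matches '['; pop; stack = (({
pos 21: '}' matches '{'; pop; stack = ((
pos 22: saw closer '}' but top of stack is '(' (expected ')') → INVALID
Verdict: type mismatch at position 22: '}' closes '(' → no

Answer: no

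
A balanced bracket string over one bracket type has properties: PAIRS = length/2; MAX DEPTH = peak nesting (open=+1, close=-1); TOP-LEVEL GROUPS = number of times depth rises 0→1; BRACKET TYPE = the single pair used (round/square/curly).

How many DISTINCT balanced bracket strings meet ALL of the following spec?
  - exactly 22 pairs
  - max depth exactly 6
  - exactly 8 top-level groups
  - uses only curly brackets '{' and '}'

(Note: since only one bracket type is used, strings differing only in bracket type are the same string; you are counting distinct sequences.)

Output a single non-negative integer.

Answer: 147494560

Derivation:
Spec: pairs=22 depth=6 groups=8
Count(depth <= 6) = 749955620
Count(depth <= 5) = 602461060
Count(depth == 6) = 749955620 - 602461060 = 147494560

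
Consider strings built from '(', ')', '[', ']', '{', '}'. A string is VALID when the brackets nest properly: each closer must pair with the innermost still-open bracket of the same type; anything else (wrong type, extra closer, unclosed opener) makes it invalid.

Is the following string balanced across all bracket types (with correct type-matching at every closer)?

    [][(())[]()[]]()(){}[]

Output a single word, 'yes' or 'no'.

pos 0: push '['; stack = [
pos 1: ']' matches '['; pop; stack = (empty)
pos 2: push '['; stack = [
pos 3: push '('; stack = [(
pos 4: push '('; stack = [((
pos 5: ')' matches '('; pop; stack = [(
pos 6: ')' matches '('; pop; stack = [
pos 7: push '['; stack = [[
pos 8: ']' matches '['; pop; stack = [
pos 9: push '('; stack = [(
pos 10: ')' matches '('; pop; stack = [
pos 11: push '['; stack = [[
pos 12: ']' matches '['; pop; stack = [
pos 13: ']' matches '['; pop; stack = (empty)
pos 14: push '('; stack = (
pos 15: ')' matches '('; pop; stack = (empty)
pos 16: push '('; stack = (
pos 17: ')' matches '('; pop; stack = (empty)
pos 18: push '{'; stack = {
pos 19: '}' matches '{'; pop; stack = (empty)
pos 20: push '['; stack = [
pos 21: ']' matches '['; pop; stack = (empty)
end: stack empty → VALID
Verdict: properly nested → yes

Answer: yes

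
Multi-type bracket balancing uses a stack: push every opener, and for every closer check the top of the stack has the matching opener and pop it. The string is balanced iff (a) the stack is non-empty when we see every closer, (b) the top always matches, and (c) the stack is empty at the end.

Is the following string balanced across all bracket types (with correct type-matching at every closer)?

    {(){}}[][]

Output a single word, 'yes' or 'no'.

Answer: yes

Derivation:
pos 0: push '{'; stack = {
pos 1: push '('; stack = {(
pos 2: ')' matches '('; pop; stack = {
pos 3: push '{'; stack = {{
pos 4: '}' matches '{'; pop; stack = {
pos 5: '}' matches '{'; pop; stack = (empty)
pos 6: push '['; stack = [
pos 7: ']' matches '['; pop; stack = (empty)
pos 8: push '['; stack = [
pos 9: ']' matches '['; pop; stack = (empty)
end: stack empty → VALID
Verdict: properly nested → yes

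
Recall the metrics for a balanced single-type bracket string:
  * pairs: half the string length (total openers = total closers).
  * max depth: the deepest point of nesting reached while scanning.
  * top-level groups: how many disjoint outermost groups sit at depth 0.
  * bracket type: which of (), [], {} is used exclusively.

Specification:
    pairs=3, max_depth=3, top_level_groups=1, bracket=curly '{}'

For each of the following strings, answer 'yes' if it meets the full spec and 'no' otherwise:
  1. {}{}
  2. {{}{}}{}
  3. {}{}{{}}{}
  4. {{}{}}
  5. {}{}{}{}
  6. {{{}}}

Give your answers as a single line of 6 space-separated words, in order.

Answer: no no no no no yes

Derivation:
String 1 '{}{}': depth seq [1 0 1 0]
  -> pairs=2 depth=1 groups=2 -> no
String 2 '{{}{}}{}': depth seq [1 2 1 2 1 0 1 0]
  -> pairs=4 depth=2 groups=2 -> no
String 3 '{}{}{{}}{}': depth seq [1 0 1 0 1 2 1 0 1 0]
  -> pairs=5 depth=2 groups=4 -> no
String 4 '{{}{}}': depth seq [1 2 1 2 1 0]
  -> pairs=3 depth=2 groups=1 -> no
String 5 '{}{}{}{}': depth seq [1 0 1 0 1 0 1 0]
  -> pairs=4 depth=1 groups=4 -> no
String 6 '{{{}}}': depth seq [1 2 3 2 1 0]
  -> pairs=3 depth=3 groups=1 -> yes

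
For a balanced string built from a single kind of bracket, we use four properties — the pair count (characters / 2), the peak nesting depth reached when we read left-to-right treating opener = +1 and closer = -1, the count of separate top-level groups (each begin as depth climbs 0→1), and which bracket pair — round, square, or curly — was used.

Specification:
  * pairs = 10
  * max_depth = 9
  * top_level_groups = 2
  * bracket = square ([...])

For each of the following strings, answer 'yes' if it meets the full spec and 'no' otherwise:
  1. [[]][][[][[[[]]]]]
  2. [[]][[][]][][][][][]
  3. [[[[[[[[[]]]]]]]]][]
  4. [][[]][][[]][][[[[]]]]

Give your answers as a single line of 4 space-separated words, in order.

String 1 '[[]][][[][[[[]]]]]': depth seq [1 2 1 0 1 0 1 2 1 2 3 4 5 4 3 2 1 0]
  -> pairs=9 depth=5 groups=3 -> no
String 2 '[[]][[][]][][][][][]': depth seq [1 2 1 0 1 2 1 2 1 0 1 0 1 0 1 0 1 0 1 0]
  -> pairs=10 depth=2 groups=7 -> no
String 3 '[[[[[[[[[]]]]]]]]][]': depth seq [1 2 3 4 5 6 7 8 9 8 7 6 5 4 3 2 1 0 1 0]
  -> pairs=10 depth=9 groups=2 -> yes
String 4 '[][[]][][[]][][[[[]]]]': depth seq [1 0 1 2 1 0 1 0 1 2 1 0 1 0 1 2 3 4 3 2 1 0]
  -> pairs=11 depth=4 groups=6 -> no

Answer: no no yes no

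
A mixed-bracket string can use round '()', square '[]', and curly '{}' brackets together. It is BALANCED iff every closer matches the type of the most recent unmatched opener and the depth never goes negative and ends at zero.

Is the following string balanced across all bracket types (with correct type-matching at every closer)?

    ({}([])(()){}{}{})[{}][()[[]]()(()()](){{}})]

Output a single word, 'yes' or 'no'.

Answer: no

Derivation:
pos 0: push '('; stack = (
pos 1: push '{'; stack = ({
pos 2: '}' matches '{'; pop; stack = (
pos 3: push '('; stack = ((
pos 4: push '['; stack = (([
pos 5: ']' matches '['; pop; stack = ((
pos 6: ')' matches '('; pop; stack = (
pos 7: push '('; stack = ((
pos 8: push '('; stack = (((
pos 9: ')' matches '('; pop; stack = ((
pos 10: ')' matches '('; pop; stack = (
pos 11: push '{'; stack = ({
pos 12: '}' matches '{'; pop; stack = (
pos 13: push '{'; stack = ({
pos 14: '}' matches '{'; pop; stack = (
pos 15: push '{'; stack = ({
pos 16: '}' matches '{'; pop; stack = (
pos 17: ')' matches '('; pop; stack = (empty)
pos 18: push '['; stack = [
pos 19: push '{'; stack = [{
pos 20: '}' matches '{'; pop; stack = [
pos 21: ']' matches '['; pop; stack = (empty)
pos 22: push '['; stack = [
pos 23: push '('; stack = [(
pos 24: ')' matches '('; pop; stack = [
pos 25: push '['; stack = [[
pos 26: push '['; stack = [[[
pos 27: ']' matches '['; pop; stack = [[
pos 28: ']' matches '['; pop; stack = [
pos 29: push '('; stack = [(
pos 30: ')' matches '('; pop; stack = [
pos 31: push '('; stack = [(
pos 32: push '('; stack = [((
pos 33: ')' matches '('; pop; stack = [(
pos 34: push '('; stack = [((
pos 35: ')' matches '('; pop; stack = [(
pos 36: saw closer ']' but top of stack is '(' (expected ')') → INVALID
Verdict: type mismatch at position 36: ']' closes '(' → no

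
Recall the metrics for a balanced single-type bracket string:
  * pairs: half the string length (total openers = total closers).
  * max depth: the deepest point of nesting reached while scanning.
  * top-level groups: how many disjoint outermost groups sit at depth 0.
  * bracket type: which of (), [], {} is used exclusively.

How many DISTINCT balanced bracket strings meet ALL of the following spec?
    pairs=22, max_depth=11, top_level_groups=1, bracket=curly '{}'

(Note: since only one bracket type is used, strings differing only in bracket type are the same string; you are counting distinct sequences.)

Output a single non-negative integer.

Answer: 1085877703

Derivation:
Spec: pairs=22 depth=11 groups=1
Count(depth <= 11) = 23768577482
Count(depth <= 10) = 22682699779
Count(depth == 11) = 23768577482 - 22682699779 = 1085877703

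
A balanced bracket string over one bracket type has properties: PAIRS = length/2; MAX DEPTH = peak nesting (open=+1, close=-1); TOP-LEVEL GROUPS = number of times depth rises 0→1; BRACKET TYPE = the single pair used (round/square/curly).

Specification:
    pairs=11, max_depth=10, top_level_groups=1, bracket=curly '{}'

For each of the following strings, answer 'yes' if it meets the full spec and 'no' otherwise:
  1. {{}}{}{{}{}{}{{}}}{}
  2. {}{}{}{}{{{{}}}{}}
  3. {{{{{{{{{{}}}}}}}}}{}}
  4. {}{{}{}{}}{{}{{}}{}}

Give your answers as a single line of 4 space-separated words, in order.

String 1 '{{}}{}{{}{}{}{{}}}{}': depth seq [1 2 1 0 1 0 1 2 1 2 1 2 1 2 3 2 1 0 1 0]
  -> pairs=10 depth=3 groups=4 -> no
String 2 '{}{}{}{}{{{{}}}{}}': depth seq [1 0 1 0 1 0 1 0 1 2 3 4 3 2 1 2 1 0]
  -> pairs=9 depth=4 groups=5 -> no
String 3 '{{{{{{{{{{}}}}}}}}}{}}': depth seq [1 2 3 4 5 6 7 8 9 10 9 8 7 6 5 4 3 2 1 2 1 0]
  -> pairs=11 depth=10 groups=1 -> yes
String 4 '{}{{}{}{}}{{}{{}}{}}': depth seq [1 0 1 2 1 2 1 2 1 0 1 2 1 2 3 2 1 2 1 0]
  -> pairs=10 depth=3 groups=3 -> no

Answer: no no yes no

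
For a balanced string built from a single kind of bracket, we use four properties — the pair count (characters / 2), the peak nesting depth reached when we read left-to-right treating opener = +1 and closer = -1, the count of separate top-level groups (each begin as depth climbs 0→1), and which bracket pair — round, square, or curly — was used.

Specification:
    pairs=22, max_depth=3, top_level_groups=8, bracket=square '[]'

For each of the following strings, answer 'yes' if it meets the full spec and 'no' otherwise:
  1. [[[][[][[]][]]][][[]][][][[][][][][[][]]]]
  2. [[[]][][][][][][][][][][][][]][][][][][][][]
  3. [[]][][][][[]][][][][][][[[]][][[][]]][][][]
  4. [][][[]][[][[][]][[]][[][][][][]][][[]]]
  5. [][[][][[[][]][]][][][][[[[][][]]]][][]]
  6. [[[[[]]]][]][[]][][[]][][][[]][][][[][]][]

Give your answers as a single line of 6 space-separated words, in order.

String 1 '[[[][[][[]][]]][][[]][][][[][][][][[][]]]]': depth seq [1 2 3 2 3 4 3 4 5 4 3 4 3 2 1 2 1 2 3 2 1 2 1 2 1 2 3 2 3 2 3 2 3 2 3 4 3 4 3 2 1 0]
  -> pairs=21 depth=5 groups=1 -> no
String 2 '[[[]][][][][][][][][][][][][]][][][][][][][]': depth seq [1 2 3 2 1 2 1 2 1 2 1 2 1 2 1 2 1 2 1 2 1 2 1 2 1 2 1 2 1 0 1 0 1 0 1 0 1 0 1 0 1 0 1 0]
  -> pairs=22 depth=3 groups=8 -> yes
String 3 '[[]][][][][[]][][][][][][[[]][][[][]]][][][]': depth seq [1 2 1 0 1 0 1 0 1 0 1 2 1 0 1 0 1 0 1 0 1 0 1 0 1 2 3 2 1 2 1 2 3 2 3 2 1 0 1 0 1 0 1 0]
  -> pairs=22 depth=3 groups=14 -> no
String 4 '[][][[]][[][[][]][[]][[][][][][]][][[]]]': depth seq [1 0 1 0 1 2 1 0 1 2 1 2 3 2 3 2 1 2 3 2 1 2 3 2 3 2 3 2 3 2 3 2 1 2 1 2 3 2 1 0]
  -> pairs=20 depth=3 groups=4 -> no
String 5 '[][[][][[[][]][]][][][][[[[][][]]]][][]]': depth seq [1 0 1 2 1 2 1 2 3 4 3 4 3 2 3 2 1 2 1 2 1 2 1 2 3 4 5 4 5 4 5 4 3 2 1 2 1 2 1 0]
  -> pairs=20 depth=5 groups=2 -> no
String 6 '[[[[[]]]][]][[]][][[]][][][[]][][][[][]][]': depth seq [1 2 3 4 5 4 3 2 1 2 1 0 1 2 1 0 1 0 1 2 1 0 1 0 1 0 1 2 1 0 1 0 1 0 1 2 1 2 1 0 1 0]
  -> pairs=21 depth=5 groups=11 -> no

Answer: no yes no no no no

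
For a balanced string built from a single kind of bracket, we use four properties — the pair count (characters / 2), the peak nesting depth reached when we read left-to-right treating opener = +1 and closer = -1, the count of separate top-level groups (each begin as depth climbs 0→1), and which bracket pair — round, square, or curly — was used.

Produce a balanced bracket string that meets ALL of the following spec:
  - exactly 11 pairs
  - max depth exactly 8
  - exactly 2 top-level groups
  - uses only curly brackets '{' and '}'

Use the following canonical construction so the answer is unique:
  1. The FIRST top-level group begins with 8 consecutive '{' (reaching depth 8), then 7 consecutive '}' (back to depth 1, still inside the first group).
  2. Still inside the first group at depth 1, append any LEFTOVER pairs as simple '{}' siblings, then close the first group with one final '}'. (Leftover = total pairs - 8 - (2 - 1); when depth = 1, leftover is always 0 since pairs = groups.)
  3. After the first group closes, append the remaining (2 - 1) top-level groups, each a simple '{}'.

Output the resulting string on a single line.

Answer: {{{{{{{{}}}}}}}{}{}}{}

Derivation:
Spec: pairs=11 depth=8 groups=2
Leftover pairs = 11 - 8 - (2-1) = 2
First group: deep chain of depth 8 + 2 sibling pairs
Remaining 1 groups: simple '{}' each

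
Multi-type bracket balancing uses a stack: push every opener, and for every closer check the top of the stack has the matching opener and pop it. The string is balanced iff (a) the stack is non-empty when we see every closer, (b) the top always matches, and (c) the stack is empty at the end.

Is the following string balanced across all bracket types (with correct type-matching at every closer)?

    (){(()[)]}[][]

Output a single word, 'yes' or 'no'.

pos 0: push '('; stack = (
pos 1: ')' matches '('; pop; stack = (empty)
pos 2: push '{'; stack = {
pos 3: push '('; stack = {(
pos 4: push '('; stack = {((
pos 5: ')' matches '('; pop; stack = {(
pos 6: push '['; stack = {([
pos 7: saw closer ')' but top of stack is '[' (expected ']') → INVALID
Verdict: type mismatch at position 7: ')' closes '[' → no

Answer: no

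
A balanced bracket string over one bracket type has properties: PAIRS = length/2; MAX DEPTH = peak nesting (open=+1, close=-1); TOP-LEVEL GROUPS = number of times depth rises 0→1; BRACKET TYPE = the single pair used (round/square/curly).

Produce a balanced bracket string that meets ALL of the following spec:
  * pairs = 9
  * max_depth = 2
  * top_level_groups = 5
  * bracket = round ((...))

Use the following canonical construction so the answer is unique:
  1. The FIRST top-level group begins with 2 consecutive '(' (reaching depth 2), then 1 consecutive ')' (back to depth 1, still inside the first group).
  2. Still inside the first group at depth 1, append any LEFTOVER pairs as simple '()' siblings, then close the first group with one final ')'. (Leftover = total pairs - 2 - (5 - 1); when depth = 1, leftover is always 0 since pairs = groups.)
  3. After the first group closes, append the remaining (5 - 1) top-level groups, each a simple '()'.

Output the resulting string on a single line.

Spec: pairs=9 depth=2 groups=5
Leftover pairs = 9 - 2 - (5-1) = 3
First group: deep chain of depth 2 + 3 sibling pairs
Remaining 4 groups: simple '()' each

Answer: (()()()())()()()()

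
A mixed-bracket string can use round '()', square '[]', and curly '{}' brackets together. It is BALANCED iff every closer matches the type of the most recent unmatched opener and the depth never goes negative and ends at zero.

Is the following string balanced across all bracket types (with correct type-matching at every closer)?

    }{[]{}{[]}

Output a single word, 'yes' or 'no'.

pos 0: saw closer '}' but stack is empty → INVALID
Verdict: unmatched closer '}' at position 0 → no

Answer: no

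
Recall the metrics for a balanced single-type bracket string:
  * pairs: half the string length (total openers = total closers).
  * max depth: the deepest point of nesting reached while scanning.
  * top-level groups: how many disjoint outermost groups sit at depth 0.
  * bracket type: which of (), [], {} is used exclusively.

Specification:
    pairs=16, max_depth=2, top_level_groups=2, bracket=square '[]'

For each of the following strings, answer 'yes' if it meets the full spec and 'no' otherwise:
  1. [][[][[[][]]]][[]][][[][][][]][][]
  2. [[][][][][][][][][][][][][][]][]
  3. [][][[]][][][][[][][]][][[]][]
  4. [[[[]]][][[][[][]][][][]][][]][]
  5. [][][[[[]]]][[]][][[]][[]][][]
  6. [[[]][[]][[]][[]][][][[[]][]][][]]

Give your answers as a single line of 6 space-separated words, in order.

String 1 '[][[][[[][]]]][[]][][[][][][]][][]': depth seq [1 0 1 2 1 2 3 4 3 4 3 2 1 0 1 2 1 0 1 0 1 2 1 2 1 2 1 2 1 0 1 0 1 0]
  -> pairs=17 depth=4 groups=7 -> no
String 2 '[[][][][][][][][][][][][][][]][]': depth seq [1 2 1 2 1 2 1 2 1 2 1 2 1 2 1 2 1 2 1 2 1 2 1 2 1 2 1 2 1 0 1 0]
  -> pairs=16 depth=2 groups=2 -> yes
String 3 '[][][[]][][][][[][][]][][[]][]': depth seq [1 0 1 0 1 2 1 0 1 0 1 0 1 0 1 2 1 2 1 2 1 0 1 0 1 2 1 0 1 0]
  -> pairs=15 depth=2 groups=10 -> no
String 4 '[[[[]]][][[][[][]][][][]][][]][]': depth seq [1 2 3 4 3 2 1 2 1 2 3 2 3 4 3 4 3 2 3 2 3 2 3 2 1 2 1 2 1 0 1 0]
  -> pairs=16 depth=4 groups=2 -> no
String 5 '[][][[[[]]]][[]][][[]][[]][][]': depth seq [1 0 1 0 1 2 3 4 3 2 1 0 1 2 1 0 1 0 1 2 1 0 1 2 1 0 1 0 1 0]
  -> pairs=15 depth=4 groups=9 -> no
String 6 '[[[]][[]][[]][[]][][][[[]][]][][]]': depth seq [1 2 3 2 1 2 3 2 1 2 3 2 1 2 3 2 1 2 1 2 1 2 3 4 3 2 3 2 1 2 1 2 1 0]
  -> pairs=17 depth=4 groups=1 -> no

Answer: no yes no no no no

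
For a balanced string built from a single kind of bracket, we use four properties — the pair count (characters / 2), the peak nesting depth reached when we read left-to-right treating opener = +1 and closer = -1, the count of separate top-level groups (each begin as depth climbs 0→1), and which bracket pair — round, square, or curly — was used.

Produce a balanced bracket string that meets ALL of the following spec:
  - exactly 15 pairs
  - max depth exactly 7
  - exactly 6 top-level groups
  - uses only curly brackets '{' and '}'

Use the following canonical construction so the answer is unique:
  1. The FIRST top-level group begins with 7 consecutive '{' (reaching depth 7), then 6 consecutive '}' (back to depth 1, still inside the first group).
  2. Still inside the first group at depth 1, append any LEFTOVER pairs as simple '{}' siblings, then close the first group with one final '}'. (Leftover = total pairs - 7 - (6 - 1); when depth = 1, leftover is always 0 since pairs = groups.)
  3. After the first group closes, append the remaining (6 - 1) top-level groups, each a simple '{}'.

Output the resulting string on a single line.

Answer: {{{{{{{}}}}}}{}{}{}}{}{}{}{}{}

Derivation:
Spec: pairs=15 depth=7 groups=6
Leftover pairs = 15 - 7 - (6-1) = 3
First group: deep chain of depth 7 + 3 sibling pairs
Remaining 5 groups: simple '{}' each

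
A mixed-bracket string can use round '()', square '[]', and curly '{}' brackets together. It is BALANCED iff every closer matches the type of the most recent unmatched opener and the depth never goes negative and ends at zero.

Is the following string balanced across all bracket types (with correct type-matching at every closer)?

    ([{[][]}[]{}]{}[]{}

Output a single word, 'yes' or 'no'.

pos 0: push '('; stack = (
pos 1: push '['; stack = ([
pos 2: push '{'; stack = ([{
pos 3: push '['; stack = ([{[
pos 4: ']' matches '['; pop; stack = ([{
pos 5: push '['; stack = ([{[
pos 6: ']' matches '['; pop; stack = ([{
pos 7: '}' matches '{'; pop; stack = ([
pos 8: push '['; stack = ([[
pos 9: ']' matches '['; pop; stack = ([
pos 10: push '{'; stack = ([{
pos 11: '}' matches '{'; pop; stack = ([
pos 12: ']' matches '['; pop; stack = (
pos 13: push '{'; stack = ({
pos 14: '}' matches '{'; pop; stack = (
pos 15: push '['; stack = ([
pos 16: ']' matches '['; pop; stack = (
pos 17: push '{'; stack = ({
pos 18: '}' matches '{'; pop; stack = (
end: stack still non-empty (() → INVALID
Verdict: unclosed openers at end: ( → no

Answer: no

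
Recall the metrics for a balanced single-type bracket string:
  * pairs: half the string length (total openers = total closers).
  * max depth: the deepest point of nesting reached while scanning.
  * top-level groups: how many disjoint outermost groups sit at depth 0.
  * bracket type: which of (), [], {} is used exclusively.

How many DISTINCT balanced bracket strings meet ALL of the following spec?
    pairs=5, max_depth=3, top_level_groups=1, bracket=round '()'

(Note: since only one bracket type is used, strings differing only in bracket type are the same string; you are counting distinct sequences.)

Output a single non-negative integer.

Answer: 7

Derivation:
Spec: pairs=5 depth=3 groups=1
Count(depth <= 3) = 8
Count(depth <= 2) = 1
Count(depth == 3) = 8 - 1 = 7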